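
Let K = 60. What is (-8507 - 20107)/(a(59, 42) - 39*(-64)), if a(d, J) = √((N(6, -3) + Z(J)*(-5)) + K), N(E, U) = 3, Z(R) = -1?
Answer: -939744/81973 + 753*√17/81973 ≈ -11.426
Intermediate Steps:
a(d, J) = 2*√17 (a(d, J) = √((3 - 1*(-5)) + 60) = √((3 + 5) + 60) = √(8 + 60) = √68 = 2*√17)
(-8507 - 20107)/(a(59, 42) - 39*(-64)) = (-8507 - 20107)/(2*√17 - 39*(-64)) = -28614/(2*√17 + 2496) = -28614/(2496 + 2*√17)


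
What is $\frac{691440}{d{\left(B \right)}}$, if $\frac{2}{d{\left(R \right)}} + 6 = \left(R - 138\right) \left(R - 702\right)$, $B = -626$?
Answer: $350762671920$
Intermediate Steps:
$d{\left(R \right)} = \frac{2}{-6 + \left(-702 + R\right) \left(-138 + R\right)}$ ($d{\left(R \right)} = \frac{2}{-6 + \left(R - 138\right) \left(R - 702\right)} = \frac{2}{-6 + \left(-138 + R\right) \left(-702 + R\right)} = \frac{2}{-6 + \left(-702 + R\right) \left(-138 + R\right)}$)
$\frac{691440}{d{\left(B \right)}} = \frac{691440}{2 \frac{1}{96870 + \left(-626\right)^{2} - -525840}} = \frac{691440}{2 \frac{1}{96870 + 391876 + 525840}} = \frac{691440}{2 \cdot \frac{1}{1014586}} = 691440 \frac{1}{\frac{1}{507293}} = 691440 \cdot 507293 = 350762671920$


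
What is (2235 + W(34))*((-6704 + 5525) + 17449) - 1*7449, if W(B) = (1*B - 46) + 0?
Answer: 36160761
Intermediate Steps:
W(B) = -46 + B (W(B) = (B - 46) + 0 = (-46 + B) + 0 = -46 + B)
(2235 + W(34))*((-6704 + 5525) + 17449) - 1*7449 = (2235 + (-46 + 34))*((-6704 + 5525) + 17449) - 1*7449 = (2235 - 12)*(-1179 + 17449) - 7449 = 2223*16270 - 7449 = 36168210 - 7449 = 36160761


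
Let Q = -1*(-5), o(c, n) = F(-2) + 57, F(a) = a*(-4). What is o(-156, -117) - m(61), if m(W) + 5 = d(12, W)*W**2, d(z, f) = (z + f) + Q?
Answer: -290168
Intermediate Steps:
F(a) = -4*a
o(c, n) = 65 (o(c, n) = -4*(-2) + 57 = 8 + 57 = 65)
Q = 5
d(z, f) = 5 + f + z (d(z, f) = (z + f) + 5 = (f + z) + 5 = 5 + f + z)
m(W) = -5 + W**2*(17 + W) (m(W) = -5 + (5 + W + 12)*W**2 = -5 + (17 + W)*W**2 = -5 + W**2*(17 + W))
o(-156, -117) - m(61) = 65 - (-5 + 61**2*(17 + 61)) = 65 - (-5 + 3721*78) = 65 - (-5 + 290238) = 65 - 1*290233 = 65 - 290233 = -290168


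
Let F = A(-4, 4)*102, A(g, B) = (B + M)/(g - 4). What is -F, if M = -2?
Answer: 51/2 ≈ 25.500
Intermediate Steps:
A(g, B) = (-2 + B)/(-4 + g) (A(g, B) = (B - 2)/(g - 4) = (-2 + B)/(-4 + g))
F = -51/2 (F = ((-2 + 4)/(-4 - 4))*102 = (2/(-8))*102 = -⅛*2*102 = -¼*102 = -51/2 ≈ -25.500)
-F = -1*(-51/2) = 51/2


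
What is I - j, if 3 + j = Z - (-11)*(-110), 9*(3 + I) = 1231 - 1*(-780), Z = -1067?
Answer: 22504/9 ≈ 2500.4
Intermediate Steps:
I = 1984/9 (I = -3 + (1231 - 1*(-780))/9 = -3 + (1231 + 780)/9 = -3 + (⅑)*2011 = -3 + 2011/9 = 1984/9 ≈ 220.44)
j = -2280 (j = -3 + (-1067 - (-11)*(-110)) = -3 + (-1067 - 1*1210) = -3 + (-1067 - 1210) = -3 - 2277 = -2280)
I - j = 1984/9 - 1*(-2280) = 1984/9 + 2280 = 22504/9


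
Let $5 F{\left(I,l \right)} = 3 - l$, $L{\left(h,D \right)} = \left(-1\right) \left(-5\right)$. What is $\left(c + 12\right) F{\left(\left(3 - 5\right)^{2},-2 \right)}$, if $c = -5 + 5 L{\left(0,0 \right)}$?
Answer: $32$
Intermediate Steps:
$L{\left(h,D \right)} = 5$
$F{\left(I,l \right)} = \frac{3}{5} - \frac{l}{5}$ ($F{\left(I,l \right)} = \frac{3 - l}{5} = \frac{3}{5} - \frac{l}{5}$)
$c = 20$ ($c = -5 + 5 \cdot 5 = -5 + 25 = 20$)
$\left(c + 12\right) F{\left(\left(3 - 5\right)^{2},-2 \right)} = \left(20 + 12\right) \left(\frac{3}{5} - - \frac{2}{5}\right) = 32 \left(\frac{3}{5} + \frac{2}{5}\right) = 32 \cdot 1 = 32$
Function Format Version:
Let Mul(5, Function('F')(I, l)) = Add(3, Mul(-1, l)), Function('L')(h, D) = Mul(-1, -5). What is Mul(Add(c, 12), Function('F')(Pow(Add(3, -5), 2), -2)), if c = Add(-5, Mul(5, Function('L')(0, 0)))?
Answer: 32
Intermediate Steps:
Function('L')(h, D) = 5
Function('F')(I, l) = Add(Rational(3, 5), Mul(Rational(-1, 5), l)) (Function('F')(I, l) = Mul(Rational(1, 5), Add(3, Mul(-1, l))) = Add(Rational(3, 5), Mul(Rational(-1, 5), l)))
c = 20 (c = Add(-5, Mul(5, 5)) = Add(-5, 25) = 20)
Mul(Add(c, 12), Function('F')(Pow(Add(3, -5), 2), -2)) = Mul(Add(20, 12), Add(Rational(3, 5), Mul(Rational(-1, 5), -2))) = Mul(32, Add(Rational(3, 5), Rational(2, 5))) = Mul(32, 1) = 32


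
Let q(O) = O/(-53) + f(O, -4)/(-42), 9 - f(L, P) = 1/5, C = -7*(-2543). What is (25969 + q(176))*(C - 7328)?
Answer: 504441955949/1855 ≈ 2.7194e+8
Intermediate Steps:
C = 17801
f(L, P) = 44/5 (f(L, P) = 9 - 1/5 = 9 - 1*⅕ = 9 - ⅕ = 44/5)
q(O) = -22/105 - O/53 (q(O) = O/(-53) + (44/5)/(-42) = O*(-1/53) + (44/5)*(-1/42) = -O/53 - 22/105 = -22/105 - O/53)
(25969 + q(176))*(C - 7328) = (25969 + (-22/105 - 1/53*176))*(17801 - 7328) = (25969 + (-22/105 - 176/53))*10473 = (25969 - 19646/5565)*10473 = (144497839/5565)*10473 = 504441955949/1855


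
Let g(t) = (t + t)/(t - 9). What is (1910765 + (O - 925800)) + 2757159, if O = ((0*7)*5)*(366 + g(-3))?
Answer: 3742124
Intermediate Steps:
g(t) = 2*t/(-9 + t) (g(t) = (2*t)/(-9 + t) = 2*t/(-9 + t))
O = 0 (O = ((0*7)*5)*(366 + 2*(-3)/(-9 - 3)) = (0*5)*(366 + 2*(-3)/(-12)) = 0*(366 + 2*(-3)*(-1/12)) = 0*(366 + 1/2) = 0*(733/2) = 0)
(1910765 + (O - 925800)) + 2757159 = (1910765 + (0 - 925800)) + 2757159 = (1910765 - 925800) + 2757159 = 984965 + 2757159 = 3742124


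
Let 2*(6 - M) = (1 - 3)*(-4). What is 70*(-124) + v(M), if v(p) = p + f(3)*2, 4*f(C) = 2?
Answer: -8677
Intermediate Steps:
M = 2 (M = 6 - (1 - 3)*(-4)/2 = 6 - (-1)*(-4) = 6 - ½*8 = 6 - 4 = 2)
f(C) = ½ (f(C) = (¼)*2 = ½)
v(p) = 1 + p (v(p) = p + (½)*2 = p + 1 = 1 + p)
70*(-124) + v(M) = 70*(-124) + (1 + 2) = -8680 + 3 = -8677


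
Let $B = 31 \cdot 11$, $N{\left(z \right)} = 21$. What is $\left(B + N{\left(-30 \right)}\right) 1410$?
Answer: $510420$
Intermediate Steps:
$B = 341$
$\left(B + N{\left(-30 \right)}\right) 1410 = \left(341 + 21\right) 1410 = 362 \cdot 1410 = 510420$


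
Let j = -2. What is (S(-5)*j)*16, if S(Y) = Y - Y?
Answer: 0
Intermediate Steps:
S(Y) = 0
(S(-5)*j)*16 = (0*(-2))*16 = 0*16 = 0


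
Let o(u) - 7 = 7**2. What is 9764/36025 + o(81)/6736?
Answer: 8473463/30333050 ≈ 0.27935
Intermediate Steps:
o(u) = 56 (o(u) = 7 + 7**2 = 7 + 49 = 56)
9764/36025 + o(81)/6736 = 9764/36025 + 56/6736 = 9764*(1/36025) + 56*(1/6736) = 9764/36025 + 7/842 = 8473463/30333050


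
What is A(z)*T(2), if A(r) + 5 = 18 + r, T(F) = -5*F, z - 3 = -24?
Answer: 80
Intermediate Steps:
z = -21 (z = 3 - 24 = -21)
A(r) = 13 + r (A(r) = -5 + (18 + r) = 13 + r)
A(z)*T(2) = (13 - 21)*(-5*2) = -8*(-10) = 80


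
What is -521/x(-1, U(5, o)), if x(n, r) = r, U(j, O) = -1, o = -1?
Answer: 521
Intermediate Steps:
-521/x(-1, U(5, o)) = -521/(-1) = -521*(-1) = 521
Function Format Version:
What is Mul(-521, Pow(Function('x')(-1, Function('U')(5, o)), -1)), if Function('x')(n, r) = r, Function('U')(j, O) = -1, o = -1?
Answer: 521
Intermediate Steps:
Mul(-521, Pow(Function('x')(-1, Function('U')(5, o)), -1)) = Mul(-521, Pow(-1, -1)) = Mul(-521, -1) = 521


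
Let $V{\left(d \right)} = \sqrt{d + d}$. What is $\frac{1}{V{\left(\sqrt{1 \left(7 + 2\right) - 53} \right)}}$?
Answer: $- \frac{11^{\frac{3}{4}} i^{\frac{3}{2}}}{22} \approx 0.19414 - 0.19414 i$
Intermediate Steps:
$V{\left(d \right)} = \sqrt{2} \sqrt{d}$ ($V{\left(d \right)} = \sqrt{2 d} = \sqrt{2} \sqrt{d}$)
$\frac{1}{V{\left(\sqrt{1 \left(7 + 2\right) - 53} \right)}} = \frac{1}{\sqrt{2} \sqrt{\sqrt{1 \left(7 + 2\right) - 53}}} = \frac{1}{\sqrt{2} \sqrt{\sqrt{1 \cdot 9 - 53}}} = \frac{1}{\sqrt{2} \sqrt{\sqrt{9 - 53}}} = \frac{1}{\sqrt{2} \sqrt{\sqrt{-44}}} = \frac{1}{\sqrt{2} \sqrt{2 i \sqrt{11}}} = \frac{1}{\sqrt{2} \sqrt{2} \sqrt[4]{11} \sqrt{i}} = \frac{1}{2 \sqrt[4]{11} \sqrt{i}} = - \frac{11^{\frac{3}{4}} i^{\frac{3}{2}}}{22}$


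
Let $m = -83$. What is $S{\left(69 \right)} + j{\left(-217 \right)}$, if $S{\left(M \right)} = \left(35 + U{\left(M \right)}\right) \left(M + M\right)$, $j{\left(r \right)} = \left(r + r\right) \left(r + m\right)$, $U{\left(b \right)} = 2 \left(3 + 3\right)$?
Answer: $136686$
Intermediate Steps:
$U{\left(b \right)} = 12$ ($U{\left(b \right)} = 2 \cdot 6 = 12$)
$j{\left(r \right)} = 2 r \left(-83 + r\right)$ ($j{\left(r \right)} = \left(r + r\right) \left(r - 83\right) = 2 r \left(-83 + r\right)$)
$S{\left(M \right)} = 94 M$ ($S{\left(M \right)} = \left(35 + 12\right) \left(M + M\right) = 47 \cdot 2 M = 94 M$)
$S{\left(69 \right)} + j{\left(-217 \right)} = 94 \cdot 69 + 2 \left(-217\right) \left(-83 - 217\right) = 6486 + 2 \left(-217\right) \left(-300\right) = 6486 + 130200 = 136686$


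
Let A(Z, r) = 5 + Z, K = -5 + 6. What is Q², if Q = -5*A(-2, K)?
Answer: 225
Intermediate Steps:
K = 1
Q = -15 (Q = -5*(5 - 2) = -5*3 = -15)
Q² = (-15)² = 225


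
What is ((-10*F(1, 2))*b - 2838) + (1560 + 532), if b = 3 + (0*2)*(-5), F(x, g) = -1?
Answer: -716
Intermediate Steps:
b = 3 (b = 3 + 0*(-5) = 3 + 0 = 3)
((-10*F(1, 2))*b - 2838) + (1560 + 532) = (-10*(-1)*3 - 2838) + (1560 + 532) = (10*3 - 2838) + 2092 = (30 - 2838) + 2092 = -2808 + 2092 = -716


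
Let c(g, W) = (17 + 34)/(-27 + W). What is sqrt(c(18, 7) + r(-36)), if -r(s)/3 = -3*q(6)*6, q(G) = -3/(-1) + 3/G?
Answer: sqrt(18645)/10 ≈ 13.655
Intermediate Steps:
q(G) = 3 + 3/G (q(G) = -3*(-1) + 3/G = 3 + 3/G)
c(g, W) = 51/(-27 + W)
r(s) = 189 (r(s) = -3*(-3*(3 + 3/6))*6 = -3*(-3*(3 + 3*(1/6)))*6 = -3*(-3*(3 + 1/2))*6 = -3*(-3*7/2)*6 = -(-63)*6/2 = -3*(-63) = 189)
sqrt(c(18, 7) + r(-36)) = sqrt(51/(-27 + 7) + 189) = sqrt(51/(-20) + 189) = sqrt(51*(-1/20) + 189) = sqrt(-51/20 + 189) = sqrt(3729/20) = sqrt(18645)/10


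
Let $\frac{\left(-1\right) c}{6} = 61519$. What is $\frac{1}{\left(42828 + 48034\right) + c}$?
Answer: $- \frac{1}{278252} \approx -3.5939 \cdot 10^{-6}$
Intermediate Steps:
$c = -369114$ ($c = \left(-6\right) 61519 = -369114$)
$\frac{1}{\left(42828 + 48034\right) + c} = \frac{1}{\left(42828 + 48034\right) - 369114} = \frac{1}{90862 - 369114} = \frac{1}{-278252} = - \frac{1}{278252}$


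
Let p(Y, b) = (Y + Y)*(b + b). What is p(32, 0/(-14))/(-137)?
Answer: 0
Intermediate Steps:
p(Y, b) = 4*Y*b (p(Y, b) = (2*Y)*(2*b) = 4*Y*b)
p(32, 0/(-14))/(-137) = (4*32*(0/(-14)))/(-137) = (4*32*(0*(-1/14)))*(-1/137) = (4*32*0)*(-1/137) = 0*(-1/137) = 0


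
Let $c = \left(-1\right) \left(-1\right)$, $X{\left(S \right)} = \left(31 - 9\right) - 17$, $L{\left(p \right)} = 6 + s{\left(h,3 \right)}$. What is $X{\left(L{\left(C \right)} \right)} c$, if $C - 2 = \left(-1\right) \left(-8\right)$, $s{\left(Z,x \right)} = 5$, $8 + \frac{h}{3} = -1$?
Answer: $5$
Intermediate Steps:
$h = -27$ ($h = -24 + 3 \left(-1\right) = -24 - 3 = -27$)
$C = 10$ ($C = 2 - -8 = 2 + 8 = 10$)
$L{\left(p \right)} = 11$ ($L{\left(p \right)} = 6 + 5 = 11$)
$X{\left(S \right)} = 5$ ($X{\left(S \right)} = 22 - 17 = 5$)
$c = 1$
$X{\left(L{\left(C \right)} \right)} c = 5 \cdot 1 = 5$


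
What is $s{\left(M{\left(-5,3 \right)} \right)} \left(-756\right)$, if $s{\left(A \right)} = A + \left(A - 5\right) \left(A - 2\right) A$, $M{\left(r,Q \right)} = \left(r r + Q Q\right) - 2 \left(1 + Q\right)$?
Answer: $-9926280$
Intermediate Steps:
$M{\left(r,Q \right)} = -2 + Q^{2} + r^{2} - 2 Q$ ($M{\left(r,Q \right)} = \left(r^{2} + Q^{2}\right) - \left(2 + 2 Q\right) = \left(Q^{2} + r^{2}\right) - \left(2 + 2 Q\right) = -2 + Q^{2} + r^{2} - 2 Q$)
$s{\left(A \right)} = A + A \left(-5 + A\right) \left(-2 + A\right)$ ($s{\left(A \right)} = A + \left(-5 + A\right) \left(-2 + A\right) A = A + A \left(-5 + A\right) \left(-2 + A\right)$)
$s{\left(M{\left(-5,3 \right)} \right)} \left(-756\right) = \left(-2 + 3^{2} + \left(-5\right)^{2} - 6\right) \left(11 + \left(-2 + 3^{2} + \left(-5\right)^{2} - 6\right)^{2} - 7 \left(-2 + 3^{2} + \left(-5\right)^{2} - 6\right)\right) \left(-756\right) = \left(-2 + 9 + 25 - 6\right) \left(11 + \left(-2 + 9 + 25 - 6\right)^{2} - 7 \left(-2 + 9 + 25 - 6\right)\right) \left(-756\right) = 26 \left(11 + 26^{2} - 182\right) \left(-756\right) = 26 \left(11 + 676 - 182\right) \left(-756\right) = 26 \cdot 505 \left(-756\right) = 13130 \left(-756\right) = -9926280$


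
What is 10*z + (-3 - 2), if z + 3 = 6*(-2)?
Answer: -155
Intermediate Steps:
z = -15 (z = -3 + 6*(-2) = -3 - 12 = -15)
10*z + (-3 - 2) = 10*(-15) + (-3 - 2) = -150 - 5 = -155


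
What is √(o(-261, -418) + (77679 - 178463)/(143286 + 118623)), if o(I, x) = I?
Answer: I*√1992226319333/87303 ≈ 16.167*I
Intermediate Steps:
√(o(-261, -418) + (77679 - 178463)/(143286 + 118623)) = √(-261 + (77679 - 178463)/(143286 + 118623)) = √(-261 - 100784/261909) = √(-68459033/261909) = I*√1992226319333/87303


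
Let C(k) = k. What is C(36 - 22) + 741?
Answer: 755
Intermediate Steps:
C(36 - 22) + 741 = (36 - 22) + 741 = 14 + 741 = 755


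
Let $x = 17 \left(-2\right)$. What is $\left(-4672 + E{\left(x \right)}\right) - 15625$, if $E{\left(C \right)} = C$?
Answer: $-20331$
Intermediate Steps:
$x = -34$
$\left(-4672 + E{\left(x \right)}\right) - 15625 = \left(-4672 - 34\right) - 15625 = -4706 - 15625 = -20331$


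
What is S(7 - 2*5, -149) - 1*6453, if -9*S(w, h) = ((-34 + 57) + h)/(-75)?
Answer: -483989/75 ≈ -6453.2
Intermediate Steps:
S(w, h) = 23/675 + h/675 (S(w, h) = -((-34 + 57) + h)/(9*(-75)) = -(23 + h)*(-1)/(9*75) = -(-23/75 - h/75)/9 = 23/675 + h/675)
S(7 - 2*5, -149) - 1*6453 = (23/675 + (1/675)*(-149)) - 1*6453 = (23/675 - 149/675) - 6453 = -14/75 - 6453 = -483989/75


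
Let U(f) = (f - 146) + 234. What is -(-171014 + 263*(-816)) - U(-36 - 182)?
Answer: 385752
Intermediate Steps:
U(f) = 88 + f (U(f) = (-146 + f) + 234 = 88 + f)
-(-171014 + 263*(-816)) - U(-36 - 182) = -(-171014 + 263*(-816)) - (88 + (-36 - 182)) = -(-171014 - 214608) - (88 - 218) = -1*(-385622) - 1*(-130) = 385622 + 130 = 385752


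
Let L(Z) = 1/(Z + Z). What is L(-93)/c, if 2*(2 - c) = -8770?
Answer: -1/815982 ≈ -1.2255e-6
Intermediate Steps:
c = 4387 (c = 2 - 1/2*(-8770) = 2 + 4385 = 4387)
L(Z) = 1/(2*Z)
L(-93)/c = ((1/2)/(-93))/4387 = ((1/2)*(-1/93))*(1/4387) = -1/186*1/4387 = -1/815982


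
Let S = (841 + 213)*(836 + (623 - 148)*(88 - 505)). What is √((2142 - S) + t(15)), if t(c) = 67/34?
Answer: √240323209766/34 ≈ 14418.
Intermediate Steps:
t(c) = 67/34 (t(c) = 67*(1/34) = 67/34)
S = -207889906 (S = 1054*(836 + 475*(-417)) = 1054*(836 - 198075) = 1054*(-197239) = -207889906)
√((2142 - S) + t(15)) = √((2142 - 1*(-207889906)) + 67/34) = √((2142 + 207889906) + 67/34) = √(207892048 + 67/34) = √(7068329699/34) = √240323209766/34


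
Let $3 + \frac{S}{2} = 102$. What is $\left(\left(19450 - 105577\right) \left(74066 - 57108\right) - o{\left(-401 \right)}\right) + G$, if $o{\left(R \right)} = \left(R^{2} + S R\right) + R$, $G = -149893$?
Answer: $-1460772561$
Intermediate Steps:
$S = 198$ ($S = -6 + 2 \cdot 102 = -6 + 204 = 198$)
$o{\left(R \right)} = R^{2} + 199 R$ ($o{\left(R \right)} = \left(R^{2} + 198 R\right) + R = R^{2} + 199 R$)
$\left(\left(19450 - 105577\right) \left(74066 - 57108\right) - o{\left(-401 \right)}\right) + G = \left(\left(19450 - 105577\right) \left(74066 - 57108\right) - - 401 \left(199 - 401\right)\right) - 149893 = \left(\left(-86127\right) 16958 - \left(-401\right) \left(-202\right)\right) - 149893 = \left(-1460541666 - 81002\right) - 149893 = -1460622668 - 149893 = -1460772561$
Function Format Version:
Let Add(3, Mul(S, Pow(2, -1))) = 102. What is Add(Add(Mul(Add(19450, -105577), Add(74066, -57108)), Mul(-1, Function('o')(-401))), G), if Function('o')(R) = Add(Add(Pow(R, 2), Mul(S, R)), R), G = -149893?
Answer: -1460772561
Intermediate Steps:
S = 198 (S = Add(-6, Mul(2, 102)) = Add(-6, 204) = 198)
Function('o')(R) = Add(Pow(R, 2), Mul(199, R)) (Function('o')(R) = Add(Add(Pow(R, 2), Mul(198, R)), R) = Add(Pow(R, 2), Mul(199, R)))
Add(Add(Mul(Add(19450, -105577), Add(74066, -57108)), Mul(-1, Function('o')(-401))), G) = Add(Add(Mul(Add(19450, -105577), Add(74066, -57108)), Mul(-1, Mul(-401, Add(199, -401)))), -149893) = Add(Add(Mul(-86127, 16958), Mul(-1, Mul(-401, -202))), -149893) = Add(Add(-1460541666, Mul(-1, 81002)), -149893) = Add(Add(-1460541666, -81002), -149893) = Add(-1460622668, -149893) = -1460772561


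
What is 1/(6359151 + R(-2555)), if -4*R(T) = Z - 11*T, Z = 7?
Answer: 1/6352123 ≈ 1.5743e-7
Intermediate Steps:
R(T) = -7/4 + 11*T/4 (R(T) = -(7 - 11*T)/4 = -7/4 + 11*T/4)
1/(6359151 + R(-2555)) = 1/(6359151 + (-7/4 + (11/4)*(-2555))) = 1/(6359151 + (-7/4 - 28105/4)) = 1/(6359151 - 7028) = 1/6352123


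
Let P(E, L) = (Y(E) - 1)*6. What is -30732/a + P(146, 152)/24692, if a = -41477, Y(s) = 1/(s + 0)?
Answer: 55376879217/74762956132 ≈ 0.74070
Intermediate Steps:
Y(s) = 1/s
P(E, L) = -6 + 6/E (P(E, L) = (1/E - 1)*6 = (-1 + 1/E)*6 = -6 + 6/E)
-30732/a + P(146, 152)/24692 = -30732/(-41477) + (-6 + 6/146)/24692 = -30732*(-1/41477) + (-6 + 6*(1/146))*(1/24692) = 30732/41477 + (-6 + 3/73)*(1/24692) = 30732/41477 - 435/73*1/24692 = 30732/41477 - 435/1802516 = 55376879217/74762956132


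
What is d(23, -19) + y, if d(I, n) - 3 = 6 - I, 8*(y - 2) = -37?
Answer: -133/8 ≈ -16.625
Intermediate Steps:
y = -21/8 (y = 2 + (⅛)*(-37) = 2 - 37/8 = -21/8 ≈ -2.6250)
d(I, n) = 9 - I (d(I, n) = 3 + (6 - I) = 9 - I)
d(23, -19) + y = (9 - 1*23) - 21/8 = (9 - 23) - 21/8 = -14 - 21/8 = -133/8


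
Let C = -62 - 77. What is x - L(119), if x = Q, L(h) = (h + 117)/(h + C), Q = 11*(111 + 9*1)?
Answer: 6659/5 ≈ 1331.8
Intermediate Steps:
C = -139
Q = 1320 (Q = 11*(111 + 9) = 11*120 = 1320)
L(h) = (117 + h)/(-139 + h) (L(h) = (h + 117)/(h - 139) = (117 + h)/(-139 + h))
x = 1320
x - L(119) = 1320 - (117 + 119)/(-139 + 119) = 1320 - 236/(-20) = 1320 - (-1)*236/20 = 1320 - 1*(-59/5) = 1320 + 59/5 = 6659/5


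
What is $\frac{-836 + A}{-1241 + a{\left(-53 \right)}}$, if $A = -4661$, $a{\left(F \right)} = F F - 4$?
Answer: $- \frac{239}{68} \approx -3.5147$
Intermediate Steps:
$a{\left(F \right)} = -4 + F^{2}$ ($a{\left(F \right)} = F^{2} - 4 = -4 + F^{2}$)
$\frac{-836 + A}{-1241 + a{\left(-53 \right)}} = \frac{-836 - 4661}{-1241 - \left(4 - \left(-53\right)^{2}\right)} = - \frac{5497}{-1241 + \left(-4 + 2809\right)} = - \frac{5497}{-1241 + 2805} = - \frac{5497}{1564} = \left(-5497\right) \frac{1}{1564} = - \frac{239}{68}$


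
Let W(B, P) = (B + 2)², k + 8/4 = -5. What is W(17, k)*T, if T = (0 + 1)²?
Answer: 361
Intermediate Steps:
k = -7 (k = -2 - 5 = -7)
W(B, P) = (2 + B)²
T = 1 (T = 1² = 1)
W(17, k)*T = (2 + 17)²*1 = 19²*1 = 361*1 = 361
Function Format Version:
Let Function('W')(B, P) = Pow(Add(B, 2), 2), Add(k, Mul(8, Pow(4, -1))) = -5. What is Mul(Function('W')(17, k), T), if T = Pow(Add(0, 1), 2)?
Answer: 361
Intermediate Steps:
k = -7 (k = Add(-2, -5) = -7)
Function('W')(B, P) = Pow(Add(2, B), 2)
T = 1 (T = Pow(1, 2) = 1)
Mul(Function('W')(17, k), T) = Mul(Pow(Add(2, 17), 2), 1) = Mul(Pow(19, 2), 1) = Mul(361, 1) = 361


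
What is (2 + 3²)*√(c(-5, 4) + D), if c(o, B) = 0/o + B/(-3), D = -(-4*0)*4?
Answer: 22*I*√3/3 ≈ 12.702*I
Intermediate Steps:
D = 0 (D = -0*4 = -1*0 = 0)
c(o, B) = -B/3 (c(o, B) = 0 + B*(-⅓) = 0 - B/3 = -B/3)
(2 + 3²)*√(c(-5, 4) + D) = (2 + 3²)*√(-⅓*4 + 0) = (2 + 9)*√(-4/3 + 0) = 11*√(-4/3) = 11*(2*I*√3/3) = 22*I*√3/3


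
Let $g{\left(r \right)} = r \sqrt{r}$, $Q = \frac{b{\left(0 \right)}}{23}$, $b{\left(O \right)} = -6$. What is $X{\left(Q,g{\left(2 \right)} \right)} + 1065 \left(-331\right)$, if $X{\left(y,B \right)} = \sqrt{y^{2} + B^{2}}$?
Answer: $-352515 + \frac{2 \sqrt{1067}}{23} \approx -3.5251 \cdot 10^{5}$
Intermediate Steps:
$Q = - \frac{6}{23} \approx -0.26087$
$g{\left(r \right)} = r^{\frac{3}{2}}$
$X{\left(y,B \right)} = \sqrt{B^{2} + y^{2}}$
$X{\left(Q,g{\left(2 \right)} \right)} + 1065 \left(-331\right) = \sqrt{\left(2^{\frac{3}{2}}\right)^{2} + \left(- \frac{6}{23}\right)^{2}} + 1065 \left(-331\right) = \sqrt{\left(2 \sqrt{2}\right)^{2} + \frac{36}{529}} - 352515 = \sqrt{8 + \frac{36}{529}} - 352515 = \sqrt{\frac{4268}{529}} - 352515 = \frac{2 \sqrt{1067}}{23} - 352515 = -352515 + \frac{2 \sqrt{1067}}{23}$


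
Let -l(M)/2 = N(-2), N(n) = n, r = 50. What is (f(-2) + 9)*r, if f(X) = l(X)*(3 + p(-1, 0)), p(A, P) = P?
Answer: 1050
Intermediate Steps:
l(M) = 4 (l(M) = -2*(-2) = 4)
f(X) = 12 (f(X) = 4*(3 + 0) = 4*3 = 12)
(f(-2) + 9)*r = (12 + 9)*50 = 21*50 = 1050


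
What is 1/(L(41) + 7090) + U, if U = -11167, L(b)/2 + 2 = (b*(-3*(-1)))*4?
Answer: -90117689/8070 ≈ -11167.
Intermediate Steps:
L(b) = -4 + 24*b (L(b) = -4 + 2*((b*(-3*(-1)))*4) = -4 + 2*((b*3)*4) = -4 + 2*((3*b)*4) = -4 + 2*(12*b) = -4 + 24*b)
1/(L(41) + 7090) + U = 1/((-4 + 24*41) + 7090) - 11167 = 1/((-4 + 984) + 7090) - 11167 = 1/(980 + 7090) - 11167 = 1/8070 - 11167 = -90117689/8070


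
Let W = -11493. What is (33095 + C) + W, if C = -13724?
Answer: 7878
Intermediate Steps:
(33095 + C) + W = (33095 - 13724) - 11493 = 19371 - 11493 = 7878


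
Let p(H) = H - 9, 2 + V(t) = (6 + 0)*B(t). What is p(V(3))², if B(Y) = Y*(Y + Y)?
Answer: 9409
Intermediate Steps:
B(Y) = 2*Y² (B(Y) = Y*(2*Y) = 2*Y²)
V(t) = -2 + 12*t² (V(t) = -2 + (6 + 0)*(2*t²) = -2 + 6*(2*t²) = -2 + 12*t²)
p(H) = -9 + H
p(V(3))² = (-9 + (-2 + 12*3²))² = (-9 + (-2 + 12*9))² = (-9 + (-2 + 108))² = (-9 + 106)² = 97² = 9409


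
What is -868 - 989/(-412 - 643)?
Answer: -914751/1055 ≈ -867.06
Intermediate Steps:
-868 - 989/(-412 - 643) = -868 - 989/(-1055) = -868 - 1/1055*(-989) = -868 + 989/1055 = -914751/1055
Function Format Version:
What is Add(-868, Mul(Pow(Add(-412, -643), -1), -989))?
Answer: Rational(-914751, 1055) ≈ -867.06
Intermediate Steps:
Add(-868, Mul(Pow(Add(-412, -643), -1), -989)) = Add(-868, Mul(Pow(-1055, -1), -989)) = Add(-868, Mul(Rational(-1, 1055), -989)) = Add(-868, Rational(989, 1055)) = Rational(-914751, 1055)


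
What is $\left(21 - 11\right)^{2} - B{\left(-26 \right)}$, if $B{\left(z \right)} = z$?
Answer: $126$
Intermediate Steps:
$\left(21 - 11\right)^{2} - B{\left(-26 \right)} = \left(21 - 11\right)^{2} - -26 = 10^{2} + 26 = 100 + 26 = 126$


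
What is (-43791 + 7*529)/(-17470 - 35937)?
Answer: 40088/53407 ≈ 0.75061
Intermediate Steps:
(-43791 + 7*529)/(-17470 - 35937) = (-43791 + 3703)/(-53407) = -40088*(-1/53407) = 40088/53407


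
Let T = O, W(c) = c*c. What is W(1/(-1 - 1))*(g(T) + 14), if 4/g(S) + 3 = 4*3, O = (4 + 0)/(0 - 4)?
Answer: 65/18 ≈ 3.6111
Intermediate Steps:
W(c) = c**2
O = -1 (O = 4/(-4) = 4*(-1/4) = -1)
T = -1
g(S) = 4/9 (g(S) = 4/(-3 + 4*3) = 4/(-3 + 12) = 4/9)
W(1/(-1 - 1))*(g(T) + 14) = (1/(-1 - 1))**2*(4/9 + 14) = (1/(-2))**2*(130/9) = (-1/2)**2*(130/9) = (1/4)*(130/9) = 65/18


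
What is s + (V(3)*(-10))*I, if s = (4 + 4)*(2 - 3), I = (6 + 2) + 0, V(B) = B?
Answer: -248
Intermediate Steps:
I = 8 (I = 8 + 0 = 8)
s = -8 (s = 8*(-1) = -8)
s + (V(3)*(-10))*I = -8 + (3*(-10))*8 = -8 - 30*8 = -8 - 240 = -248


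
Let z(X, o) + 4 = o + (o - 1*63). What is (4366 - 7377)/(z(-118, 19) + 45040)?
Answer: -3011/45011 ≈ -0.066895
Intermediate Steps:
z(X, o) = -67 + 2*o (z(X, o) = -4 + (o + (o - 1*63)) = -4 + (o + (o - 63)) = -4 + (o + (-63 + o)) = -4 + (-63 + 2*o) = -67 + 2*o)
(4366 - 7377)/(z(-118, 19) + 45040) = (4366 - 7377)/((-67 + 2*19) + 45040) = -3011/((-67 + 38) + 45040) = -3011/(-29 + 45040) = -3011/45011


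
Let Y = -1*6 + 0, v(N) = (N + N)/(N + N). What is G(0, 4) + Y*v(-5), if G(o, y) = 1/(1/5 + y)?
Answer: -121/21 ≈ -5.7619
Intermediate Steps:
G(o, y) = 1/(⅕ + y)
v(N) = 1 (v(N) = (2*N)/((2*N)) = (2*N)*(1/(2*N)) = 1)
Y = -6 (Y = -6 + 0 = -6)
G(0, 4) + Y*v(-5) = 5/(1 + 5*4) - 6*1 = 5/(1 + 20) - 6 = 5/21 - 6 = -121/21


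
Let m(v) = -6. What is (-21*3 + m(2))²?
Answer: 4761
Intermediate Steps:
(-21*3 + m(2))² = (-21*3 - 6)² = (-63 - 6)² = (-69)² = 4761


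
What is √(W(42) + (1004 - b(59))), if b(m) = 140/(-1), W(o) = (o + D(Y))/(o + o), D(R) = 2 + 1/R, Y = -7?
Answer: √2018937/42 ≈ 33.831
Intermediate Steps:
W(o) = (13/7 + o)/(2*o) (W(o) = (o + (2 + 1/(-7)))/(o + o) = (o + (2 - ⅐))/((2*o)) = (o + 13/7)*(1/(2*o)) = (13/7 + o)*(1/(2*o)) = (13/7 + o)/(2*o))
b(m) = -140 (b(m) = 140*(-1) = -140)
√(W(42) + (1004 - b(59))) = √((1/14)*(13 + 7*42)/42 + (1004 - 1*(-140))) = √((1/14)*(1/42)*(13 + 294) + (1004 + 140)) = √((1/14)*(1/42)*307 + 1144) = √(307/588 + 1144) = √(672979/588) = √2018937/42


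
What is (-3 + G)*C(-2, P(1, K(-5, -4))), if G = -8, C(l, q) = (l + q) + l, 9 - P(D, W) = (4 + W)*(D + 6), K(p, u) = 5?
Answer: 638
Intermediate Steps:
P(D, W) = 9 - (4 + W)*(6 + D) (P(D, W) = 9 - (4 + W)*(D + 6) = 9 - (4 + W)*(6 + D))
C(l, q) = q + 2*l
(-3 + G)*C(-2, P(1, K(-5, -4))) = (-3 - 8)*((-15 - 6*5 - 4*1 - 1*1*5) + 2*(-2)) = -11*((-15 - 30 - 4 - 5) - 4) = -11*(-54 - 4) = -11*(-58) = 638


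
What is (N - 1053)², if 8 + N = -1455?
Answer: 6330256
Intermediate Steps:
N = -1463 (N = -8 - 1455 = -1463)
(N - 1053)² = (-1463 - 1053)² = (-2516)² = 6330256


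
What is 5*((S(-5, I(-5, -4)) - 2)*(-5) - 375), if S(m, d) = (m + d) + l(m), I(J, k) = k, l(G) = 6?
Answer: -1750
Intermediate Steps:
S(m, d) = 6 + d + m (S(m, d) = (m + d) + 6 = (d + m) + 6 = 6 + d + m)
5*((S(-5, I(-5, -4)) - 2)*(-5) - 375) = 5*(((6 - 4 - 5) - 2)*(-5) - 375) = 5*((-3 - 2)*(-5) - 375) = 5*(-5*(-5) - 375) = 5*(25 - 375) = 5*(-350) = -1750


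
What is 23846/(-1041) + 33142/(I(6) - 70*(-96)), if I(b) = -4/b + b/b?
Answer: -377256740/20987601 ≈ -17.975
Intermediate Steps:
I(b) = 1 - 4/b (I(b) = -4/b + 1 = 1 - 4/b)
23846/(-1041) + 33142/(I(6) - 70*(-96)) = 23846/(-1041) + 33142/((-4 + 6)/6 - 70*(-96)) = 23846*(-1/1041) + 33142/((⅙)*2 + 6720) = -23846/1041 + 33142/(⅓ + 6720) = -23846/1041 + 33142/(20161/3) = -23846/1041 + 33142*(3/20161) = -23846/1041 + 99426/20161 = -377256740/20987601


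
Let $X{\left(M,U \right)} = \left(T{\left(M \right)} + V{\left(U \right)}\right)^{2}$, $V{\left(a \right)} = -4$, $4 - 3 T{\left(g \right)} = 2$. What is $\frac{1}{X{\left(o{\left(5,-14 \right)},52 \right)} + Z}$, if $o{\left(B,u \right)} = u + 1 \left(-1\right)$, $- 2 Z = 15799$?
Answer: $- \frac{18}{141991} \approx -0.00012677$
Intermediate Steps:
$Z = - \frac{15799}{2}$ ($Z = \left(- \frac{1}{2}\right) 15799 = - \frac{15799}{2} \approx -7899.5$)
$T{\left(g \right)} = \frac{2}{3}$ ($T{\left(g \right)} = \frac{4}{3} - \frac{2}{3} = \frac{2}{3}$)
$o{\left(B,u \right)} = -1 + u$ ($o{\left(B,u \right)} = u - 1 = -1 + u$)
$X{\left(M,U \right)} = \frac{100}{9}$ ($X{\left(M,U \right)} = \left(\frac{2}{3} - 4\right)^{2} = \left(- \frac{10}{3}\right)^{2} = \frac{100}{9}$)
$\frac{1}{X{\left(o{\left(5,-14 \right)},52 \right)} + Z} = \frac{1}{\frac{100}{9} - \frac{15799}{2}} = \frac{1}{- \frac{141991}{18}} = - \frac{18}{141991}$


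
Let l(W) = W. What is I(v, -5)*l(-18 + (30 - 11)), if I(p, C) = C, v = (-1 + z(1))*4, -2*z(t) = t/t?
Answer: -5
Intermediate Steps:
z(t) = -½ (z(t) = -t/(2*t) = -½*1 = -½)
v = -6 (v = (-1 - ½)*4 = -3/2*4 = -6)
I(v, -5)*l(-18 + (30 - 11)) = -5*(-18 + (30 - 11)) = -5*(-18 + 19) = -5*1 = -5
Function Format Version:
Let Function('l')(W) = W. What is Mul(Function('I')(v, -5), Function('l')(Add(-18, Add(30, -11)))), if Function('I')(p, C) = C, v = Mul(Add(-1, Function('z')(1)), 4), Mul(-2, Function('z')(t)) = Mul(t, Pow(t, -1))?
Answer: -5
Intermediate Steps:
Function('z')(t) = Rational(-1, 2) (Function('z')(t) = Mul(Rational(-1, 2), Mul(t, Pow(t, -1))) = Mul(Rational(-1, 2), 1) = Rational(-1, 2))
v = -6 (v = Mul(Add(-1, Rational(-1, 2)), 4) = Mul(Rational(-3, 2), 4) = -6)
Mul(Function('I')(v, -5), Function('l')(Add(-18, Add(30, -11)))) = Mul(-5, Add(-18, Add(30, -11))) = Mul(-5, Add(-18, 19)) = Mul(-5, 1) = -5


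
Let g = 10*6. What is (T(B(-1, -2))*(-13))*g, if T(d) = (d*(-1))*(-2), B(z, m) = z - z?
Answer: 0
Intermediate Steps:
B(z, m) = 0
g = 60
T(d) = 2*d (T(d) = -d*(-2) = 2*d)
(T(B(-1, -2))*(-13))*g = ((2*0)*(-13))*60 = (0*(-13))*60 = 0*60 = 0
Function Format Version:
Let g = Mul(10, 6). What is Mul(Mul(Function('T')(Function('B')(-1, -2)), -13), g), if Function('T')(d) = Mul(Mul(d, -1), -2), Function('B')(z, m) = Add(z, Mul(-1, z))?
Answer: 0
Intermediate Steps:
Function('B')(z, m) = 0
g = 60
Function('T')(d) = Mul(2, d) (Function('T')(d) = Mul(Mul(-1, d), -2) = Mul(2, d))
Mul(Mul(Function('T')(Function('B')(-1, -2)), -13), g) = Mul(Mul(Mul(2, 0), -13), 60) = Mul(Mul(0, -13), 60) = Mul(0, 60) = 0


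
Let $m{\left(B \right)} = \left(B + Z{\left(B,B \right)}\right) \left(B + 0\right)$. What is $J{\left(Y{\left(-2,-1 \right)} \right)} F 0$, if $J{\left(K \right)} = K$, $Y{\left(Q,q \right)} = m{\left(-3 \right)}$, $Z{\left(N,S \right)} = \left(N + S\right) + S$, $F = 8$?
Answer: $0$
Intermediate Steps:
$Z{\left(N,S \right)} = N + 2 S$
$m{\left(B \right)} = 4 B^{2}$ ($m{\left(B \right)} = \left(B + \left(B + 2 B\right)\right) \left(B + 0\right) = \left(B + 3 B\right) B = 4 B B = 4 B^{2}$)
$Y{\left(Q,q \right)} = 36$ ($Y{\left(Q,q \right)} = 4 \left(-3\right)^{2} = 4 \cdot 9 = 36$)
$J{\left(Y{\left(-2,-1 \right)} \right)} F 0 = 36 \cdot 8 \cdot 0 = 288 \cdot 0 = 0$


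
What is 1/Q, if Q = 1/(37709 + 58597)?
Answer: 96306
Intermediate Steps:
Q = 1/96306 ≈ 1.0384e-5
1/Q = 1/(1/96306) = 96306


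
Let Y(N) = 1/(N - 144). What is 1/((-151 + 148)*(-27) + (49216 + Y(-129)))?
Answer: 273/13458080 ≈ 2.0285e-5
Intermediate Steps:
Y(N) = 1/(-144 + N)
1/((-151 + 148)*(-27) + (49216 + Y(-129))) = 1/((-151 + 148)*(-27) + (49216 + 1/(-144 - 129))) = 1/(-3*(-27) + (49216 + 1/(-273))) = 1/(81 + (49216 - 1/273)) = 1/(81 + 13435967/273) = 1/(13458080/273) = 273/13458080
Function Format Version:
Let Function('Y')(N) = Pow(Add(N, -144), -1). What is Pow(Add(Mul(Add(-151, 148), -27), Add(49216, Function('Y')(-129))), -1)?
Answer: Rational(273, 13458080) ≈ 2.0285e-5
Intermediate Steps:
Function('Y')(N) = Pow(Add(-144, N), -1)
Pow(Add(Mul(Add(-151, 148), -27), Add(49216, Function('Y')(-129))), -1) = Pow(Add(Mul(Add(-151, 148), -27), Add(49216, Pow(Add(-144, -129), -1))), -1) = Pow(Add(Mul(-3, -27), Add(49216, Pow(-273, -1))), -1) = Pow(Add(81, Add(49216, Rational(-1, 273))), -1) = Pow(Add(81, Rational(13435967, 273)), -1) = Pow(Rational(13458080, 273), -1) = Rational(273, 13458080)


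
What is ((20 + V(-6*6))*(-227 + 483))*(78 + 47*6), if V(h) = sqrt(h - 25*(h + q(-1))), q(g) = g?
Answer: 1843200 + 92160*sqrt(889) ≈ 4.5911e+6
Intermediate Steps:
V(h) = sqrt(25 - 24*h) (V(h) = sqrt(h - 25*(h - 1)) = sqrt(h - 25*(-1 + h)) = sqrt(h + (25 - 25*h)) = sqrt(25 - 24*h))
((20 + V(-6*6))*(-227 + 483))*(78 + 47*6) = ((20 + sqrt(25 - (-144)*6))*(-227 + 483))*(78 + 47*6) = ((20 + sqrt(25 - 24*(-36)))*256)*(78 + 282) = ((20 + sqrt(25 + 864))*256)*360 = ((20 + sqrt(889))*256)*360 = (5120 + 256*sqrt(889))*360 = 1843200 + 92160*sqrt(889)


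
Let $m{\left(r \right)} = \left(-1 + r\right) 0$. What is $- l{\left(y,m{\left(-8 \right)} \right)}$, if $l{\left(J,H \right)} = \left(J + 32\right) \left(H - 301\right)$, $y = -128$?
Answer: $-28896$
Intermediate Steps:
$m{\left(r \right)} = 0$
$l{\left(J,H \right)} = \left(-301 + H\right) \left(32 + J\right)$ ($l{\left(J,H \right)} = \left(32 + J\right) \left(-301 + H\right) = \left(-301 + H\right) \left(32 + J\right)$)
$- l{\left(y,m{\left(-8 \right)} \right)} = - (-9632 - -38528 + 32 \cdot 0 + 0 \left(-128\right)) = - (-9632 + 38528 + 0 + 0) = \left(-1\right) 28896 = -28896$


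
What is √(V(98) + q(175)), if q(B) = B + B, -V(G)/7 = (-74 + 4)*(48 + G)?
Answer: √71890 ≈ 268.12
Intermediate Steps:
V(G) = 23520 + 490*G (V(G) = -7*(-74 + 4)*(48 + G) = -(-490)*(48 + G) = -7*(-3360 - 70*G) = 23520 + 490*G)
q(B) = 2*B
√(V(98) + q(175)) = √((23520 + 490*98) + 2*175) = √((23520 + 48020) + 350) = √(71540 + 350) = √71890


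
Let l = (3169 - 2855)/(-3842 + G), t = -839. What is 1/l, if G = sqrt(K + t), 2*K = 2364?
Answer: -1921/157 + 7*sqrt(7)/314 ≈ -12.177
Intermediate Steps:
K = 1182 (K = (1/2)*2364 = 1182)
G = 7*sqrt(7) (G = sqrt(1182 - 839) = sqrt(343) = 7*sqrt(7) ≈ 18.520)
l = 314/(-3842 + 7*sqrt(7)) (l = (3169 - 2855)/(-3842 + 7*sqrt(7)) = 314/(-3842 + 7*sqrt(7)) ≈ -0.082124)
1/l = 1/(-1206388/14760621 - 2198*sqrt(7)/14760621)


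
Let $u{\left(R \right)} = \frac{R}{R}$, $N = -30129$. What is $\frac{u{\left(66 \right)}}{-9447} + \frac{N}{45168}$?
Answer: $- \frac{94891277}{142234032} \approx -0.66715$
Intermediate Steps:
$u{\left(R \right)} = 1$
$\frac{u{\left(66 \right)}}{-9447} + \frac{N}{45168} = 1 \frac{1}{-9447} - \frac{30129}{45168} = 1 \left(- \frac{1}{9447}\right) - \frac{10043}{15056} = - \frac{1}{9447} - \frac{10043}{15056} = - \frac{94891277}{142234032}$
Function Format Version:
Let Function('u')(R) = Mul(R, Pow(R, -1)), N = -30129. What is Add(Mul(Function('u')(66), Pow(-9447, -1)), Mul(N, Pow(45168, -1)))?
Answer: Rational(-94891277, 142234032) ≈ -0.66715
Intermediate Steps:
Function('u')(R) = 1
Add(Mul(Function('u')(66), Pow(-9447, -1)), Mul(N, Pow(45168, -1))) = Add(Mul(1, Pow(-9447, -1)), Mul(-30129, Pow(45168, -1))) = Add(Mul(1, Rational(-1, 9447)), Mul(-30129, Rational(1, 45168))) = Add(Rational(-1, 9447), Rational(-10043, 15056)) = Rational(-94891277, 142234032)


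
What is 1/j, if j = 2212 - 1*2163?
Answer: 1/49 ≈ 0.020408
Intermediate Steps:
j = 49 (j = 2212 - 2163 = 49)
1/j = 1/49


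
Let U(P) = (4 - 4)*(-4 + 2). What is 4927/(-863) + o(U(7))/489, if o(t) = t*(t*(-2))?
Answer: -4927/863 ≈ -5.7092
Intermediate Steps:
U(P) = 0 (U(P) = 0*(-2) = 0)
o(t) = -2*t**2 (o(t) = t*(-2*t) = -2*t**2)
4927/(-863) + o(U(7))/489 = 4927/(-863) - 2*0**2/489 = 4927*(-1/863) - 2*0*(1/489) = -4927/863 + 0*(1/489) = -4927/863 + 0 = -4927/863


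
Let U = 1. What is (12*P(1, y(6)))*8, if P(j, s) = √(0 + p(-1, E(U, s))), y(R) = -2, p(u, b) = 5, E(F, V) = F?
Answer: 96*√5 ≈ 214.66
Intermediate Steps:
P(j, s) = √5 (P(j, s) = √(0 + 5) = √5)
(12*P(1, y(6)))*8 = (12*√5)*8 = 96*√5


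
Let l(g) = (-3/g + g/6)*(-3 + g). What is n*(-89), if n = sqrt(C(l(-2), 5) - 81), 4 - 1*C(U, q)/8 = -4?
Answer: -89*I*sqrt(17) ≈ -366.96*I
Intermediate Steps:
l(g) = (-3 + g)*(-3/g + g/6) (l(g) = (-3/g + g*(1/6))*(-3 + g) = (-3/g + g/6)*(-3 + g) = (-3 + g)*(-3/g + g/6))
C(U, q) = 64 (C(U, q) = 32 - 8*(-4) = 32 + 32 = 64)
n = I*sqrt(17) (n = sqrt(64 - 81) = sqrt(-17) = I*sqrt(17) ≈ 4.1231*I)
n*(-89) = (I*sqrt(17))*(-89) = -89*I*sqrt(17)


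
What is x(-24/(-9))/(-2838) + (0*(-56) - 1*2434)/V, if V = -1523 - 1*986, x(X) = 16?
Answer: 3433774/3560271 ≈ 0.96447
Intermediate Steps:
V = -2509 (V = -1523 - 986 = -2509)
x(-24/(-9))/(-2838) + (0*(-56) - 1*2434)/V = 16/(-2838) + (0*(-56) - 1*2434)/(-2509) = 16*(-1/2838) + (0 - 2434)*(-1/2509) = -8/1419 - 2434*(-1/2509) = -8/1419 + 2434/2509 = 3433774/3560271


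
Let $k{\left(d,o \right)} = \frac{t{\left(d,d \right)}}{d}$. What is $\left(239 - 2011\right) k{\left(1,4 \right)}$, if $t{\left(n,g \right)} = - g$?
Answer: $1772$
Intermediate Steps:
$k{\left(d,o \right)} = -1$ ($k{\left(d,o \right)} = \frac{\left(-1\right) d}{d} = -1$)
$\left(239 - 2011\right) k{\left(1,4 \right)} = \left(239 - 2011\right) \left(-1\right) = \left(-1772\right) \left(-1\right) = 1772$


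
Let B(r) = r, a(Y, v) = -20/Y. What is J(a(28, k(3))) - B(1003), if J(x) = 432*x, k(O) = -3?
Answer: -9181/7 ≈ -1311.6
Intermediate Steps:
J(a(28, k(3))) - B(1003) = 432*(-20/28) - 1*1003 = 432*(-20*1/28) - 1003 = 432*(-5/7) - 1003 = -2160/7 - 1003 = -9181/7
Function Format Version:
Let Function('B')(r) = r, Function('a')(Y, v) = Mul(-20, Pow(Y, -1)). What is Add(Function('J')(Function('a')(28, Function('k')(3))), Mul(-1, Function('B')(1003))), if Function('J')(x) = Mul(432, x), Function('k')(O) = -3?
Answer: Rational(-9181, 7) ≈ -1311.6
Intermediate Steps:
Add(Function('J')(Function('a')(28, Function('k')(3))), Mul(-1, Function('B')(1003))) = Add(Mul(432, Mul(-20, Pow(28, -1))), Mul(-1, 1003)) = Add(Mul(432, Mul(-20, Rational(1, 28))), -1003) = Add(Mul(432, Rational(-5, 7)), -1003) = Add(Rational(-2160, 7), -1003) = Rational(-9181, 7)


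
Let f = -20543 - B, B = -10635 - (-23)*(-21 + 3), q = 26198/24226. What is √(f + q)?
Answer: I*√1392846288699/12113 ≈ 97.432*I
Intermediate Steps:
q = 13099/12113 (q = 26198*(1/24226) = 13099/12113 ≈ 1.0814)
B = -11049 (B = -10635 - (-23)*(-18) = -10635 - 1*414 = -10635 - 414 = -11049)
f = -9494 (f = -20543 - 1*(-11049) = -20543 + 11049 = -9494)
√(f + q) = √(-9494 + 13099/12113) = √(-114987723/12113) = I*√1392846288699/12113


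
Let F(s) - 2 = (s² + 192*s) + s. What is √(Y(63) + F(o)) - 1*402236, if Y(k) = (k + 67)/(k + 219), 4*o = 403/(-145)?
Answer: -402236 + I*√877180197291/81780 ≈ -4.0224e+5 + 11.452*I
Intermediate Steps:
o = -403/580 (o = (403/(-145))/4 = (403*(-1/145))/4 = (¼)*(-403/145) = -403/580 ≈ -0.69483)
Y(k) = (67 + k)/(219 + k)
F(s) = 2 + s² + 193*s (F(s) = 2 + ((s² + 192*s) + s) = 2 + (s² + 193*s) = 2 + s² + 193*s)
√(Y(63) + F(o)) - 1*402236 = √((67 + 63)/(219 + 63) + (2 + (-403/580)² + 193*(-403/580))) - 1*402236 = √(130/282 + (2 + 162409/336400 - 77779/580)) - 402236 = √((1/282)*130 - 44276611/336400) - 402236 = √(65/141 - 44276611/336400) - 402236 = √(-6221136151/47432400) - 402236 = I*√877180197291/81780 - 402236 = -402236 + I*√877180197291/81780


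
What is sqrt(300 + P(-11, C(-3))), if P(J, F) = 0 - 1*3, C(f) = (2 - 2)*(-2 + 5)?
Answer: 3*sqrt(33) ≈ 17.234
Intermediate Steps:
C(f) = 0 (C(f) = 0*3 = 0)
P(J, F) = -3 (P(J, F) = 0 - 3 = -3)
sqrt(300 + P(-11, C(-3))) = sqrt(300 - 3) = sqrt(297) = 3*sqrt(33)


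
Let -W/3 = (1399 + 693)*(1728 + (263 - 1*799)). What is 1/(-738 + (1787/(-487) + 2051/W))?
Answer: -3643243104/2702082942293 ≈ -0.0013483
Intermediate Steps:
W = -7480992 (W = -3*(1399 + 693)*(1728 + (263 - 1*799)) = -6276*(1728 + (263 - 799)) = -6276*(1728 - 536) = -6276*1192 = -3*2493664 = -7480992)
1/(-738 + (1787/(-487) + 2051/W)) = 1/(-738 + (1787/(-487) + 2051/(-7480992))) = 1/(-738 + (1787*(-1/487) + 2051*(-1/7480992))) = 1/(-738 + (-1787/487 - 2051/7480992)) = 1/(-738 - 13369531541/3643243104) = 1/(-2702082942293/3643243104) = -3643243104/2702082942293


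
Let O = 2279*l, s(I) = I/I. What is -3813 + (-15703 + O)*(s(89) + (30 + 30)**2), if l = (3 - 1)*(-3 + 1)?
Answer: -89377032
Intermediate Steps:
l = -4 (l = 2*(-2) = -4)
s(I) = 1
O = -9116 (O = 2279*(-4) = -9116)
-3813 + (-15703 + O)*(s(89) + (30 + 30)**2) = -3813 + (-15703 - 9116)*(1 + (30 + 30)**2) = -3813 - 24819*(1 + 60**2) = -3813 - 24819*(1 + 3600) = -3813 - 24819*3601 = -3813 - 89373219 = -89377032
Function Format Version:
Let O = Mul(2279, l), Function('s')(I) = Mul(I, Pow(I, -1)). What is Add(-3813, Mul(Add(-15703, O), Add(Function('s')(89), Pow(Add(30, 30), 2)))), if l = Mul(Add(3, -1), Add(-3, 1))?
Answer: -89377032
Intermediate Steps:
l = -4 (l = Mul(2, -2) = -4)
Function('s')(I) = 1
O = -9116 (O = Mul(2279, -4) = -9116)
Add(-3813, Mul(Add(-15703, O), Add(Function('s')(89), Pow(Add(30, 30), 2)))) = Add(-3813, Mul(Add(-15703, -9116), Add(1, Pow(Add(30, 30), 2)))) = Add(-3813, Mul(-24819, Add(1, Pow(60, 2)))) = Add(-3813, Mul(-24819, Add(1, 3600))) = Add(-3813, Mul(-24819, 3601)) = Add(-3813, -89373219) = -89377032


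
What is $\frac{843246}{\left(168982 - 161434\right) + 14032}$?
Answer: $\frac{421623}{10790} \approx 39.075$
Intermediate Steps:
$\frac{843246}{\left(168982 - 161434\right) + 14032} = \frac{843246}{7548 + 14032} = \frac{843246}{21580} = 843246 \cdot \frac{1}{21580} = \frac{421623}{10790}$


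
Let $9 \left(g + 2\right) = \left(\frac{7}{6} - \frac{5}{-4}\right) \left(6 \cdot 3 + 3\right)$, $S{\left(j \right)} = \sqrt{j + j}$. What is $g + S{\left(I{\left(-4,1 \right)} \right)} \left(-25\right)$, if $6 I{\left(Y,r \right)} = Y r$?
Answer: $\frac{131}{36} - \frac{50 i \sqrt{3}}{3} \approx 3.6389 - 28.868 i$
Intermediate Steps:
$I{\left(Y,r \right)} = \frac{Y r}{6}$
$S{\left(j \right)} = \sqrt{2} \sqrt{j}$ ($S{\left(j \right)} = \sqrt{2 j} = \sqrt{2} \sqrt{j}$)
$g = \frac{131}{36}$ ($g = -2 + \frac{\left(\frac{7}{6} - \frac{5}{-4}\right) \left(6 \cdot 3 + 3\right)}{9} = -2 + \frac{\left(7 \cdot \frac{1}{6} - - \frac{5}{4}\right) \left(18 + 3\right)}{9} = -2 + \frac{\left(\frac{7}{6} + \frac{5}{4}\right) 21}{9} = -2 + \frac{\frac{29}{12} \cdot 21}{9} = -2 + \frac{1}{9} \cdot \frac{203}{4} = -2 + \frac{203}{36} = \frac{131}{36} \approx 3.6389$)
$g + S{\left(I{\left(-4,1 \right)} \right)} \left(-25\right) = \frac{131}{36} + \sqrt{2} \sqrt{\frac{1}{6} \left(-4\right) 1} \left(-25\right) = \frac{131}{36} + \sqrt{2} \sqrt{- \frac{2}{3}} \left(-25\right) = \frac{131}{36} + \sqrt{2} \frac{i \sqrt{6}}{3} \left(-25\right) = \frac{131}{36} + \frac{2 i \sqrt{3}}{3} \left(-25\right) = \frac{131}{36} - \frac{50 i \sqrt{3}}{3}$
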